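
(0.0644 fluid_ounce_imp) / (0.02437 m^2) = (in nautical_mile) 4.054e-08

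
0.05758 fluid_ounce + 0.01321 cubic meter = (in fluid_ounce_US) 446.7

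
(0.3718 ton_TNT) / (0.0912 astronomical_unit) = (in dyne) 1.14e+04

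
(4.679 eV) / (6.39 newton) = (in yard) 1.283e-19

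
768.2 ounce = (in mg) 2.178e+07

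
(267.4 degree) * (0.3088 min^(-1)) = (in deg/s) 1.376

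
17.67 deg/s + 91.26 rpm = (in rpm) 94.21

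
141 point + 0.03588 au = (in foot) 1.761e+10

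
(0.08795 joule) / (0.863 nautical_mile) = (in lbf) 1.237e-05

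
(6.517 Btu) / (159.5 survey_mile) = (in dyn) 2679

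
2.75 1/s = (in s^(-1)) 2.75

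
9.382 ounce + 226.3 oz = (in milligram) 6.681e+06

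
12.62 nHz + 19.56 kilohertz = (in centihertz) 1.956e+06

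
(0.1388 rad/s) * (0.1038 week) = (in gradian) 5.547e+05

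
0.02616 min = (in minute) 0.02616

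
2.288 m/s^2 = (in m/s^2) 2.288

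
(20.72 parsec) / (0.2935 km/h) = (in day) 9.077e+13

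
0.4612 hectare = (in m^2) 4612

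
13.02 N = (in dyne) 1.302e+06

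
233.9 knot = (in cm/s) 1.203e+04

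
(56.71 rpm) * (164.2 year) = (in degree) 1.762e+12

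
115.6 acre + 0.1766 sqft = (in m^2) 4.678e+05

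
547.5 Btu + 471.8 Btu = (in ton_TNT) 0.000257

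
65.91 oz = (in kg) 1.869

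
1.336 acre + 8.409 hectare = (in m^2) 8.95e+04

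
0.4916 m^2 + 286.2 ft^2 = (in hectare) 0.002708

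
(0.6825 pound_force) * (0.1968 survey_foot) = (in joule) 0.1821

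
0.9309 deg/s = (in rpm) 0.1552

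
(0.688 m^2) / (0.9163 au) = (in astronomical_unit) 3.355e-23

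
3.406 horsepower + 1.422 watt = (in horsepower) 3.408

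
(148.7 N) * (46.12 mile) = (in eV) 6.889e+25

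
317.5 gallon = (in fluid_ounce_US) 4.064e+04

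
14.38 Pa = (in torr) 0.1079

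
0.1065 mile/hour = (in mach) 0.0001398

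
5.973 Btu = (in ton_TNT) 1.506e-06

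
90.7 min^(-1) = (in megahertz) 1.512e-06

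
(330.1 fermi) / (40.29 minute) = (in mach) 4.01e-19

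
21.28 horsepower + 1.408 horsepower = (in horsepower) 22.69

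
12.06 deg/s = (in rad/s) 0.2105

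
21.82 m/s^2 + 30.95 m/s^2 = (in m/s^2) 52.77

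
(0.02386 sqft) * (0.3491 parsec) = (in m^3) 2.388e+13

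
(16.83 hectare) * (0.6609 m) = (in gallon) 2.938e+07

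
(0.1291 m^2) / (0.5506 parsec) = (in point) 2.154e-14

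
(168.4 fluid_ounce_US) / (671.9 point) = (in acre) 5.192e-06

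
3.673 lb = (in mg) 1.666e+06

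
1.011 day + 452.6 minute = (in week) 0.1893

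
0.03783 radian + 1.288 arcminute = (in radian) 0.0382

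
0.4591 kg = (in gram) 459.1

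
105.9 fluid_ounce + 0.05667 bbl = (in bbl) 0.07637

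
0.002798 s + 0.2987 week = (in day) 2.091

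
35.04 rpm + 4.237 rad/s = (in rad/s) 7.906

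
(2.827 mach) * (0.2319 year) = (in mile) 4.374e+06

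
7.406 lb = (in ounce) 118.5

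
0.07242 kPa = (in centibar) 0.07242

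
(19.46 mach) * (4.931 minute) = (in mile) 1218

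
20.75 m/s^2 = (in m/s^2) 20.75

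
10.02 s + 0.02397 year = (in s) 7.559e+05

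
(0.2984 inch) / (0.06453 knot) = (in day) 2.643e-06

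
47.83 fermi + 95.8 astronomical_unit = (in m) 1.433e+13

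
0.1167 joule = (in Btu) 0.0001106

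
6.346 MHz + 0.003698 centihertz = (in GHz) 0.006346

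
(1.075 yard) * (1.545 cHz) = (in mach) 4.46e-05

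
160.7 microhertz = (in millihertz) 0.1607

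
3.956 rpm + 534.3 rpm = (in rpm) 538.3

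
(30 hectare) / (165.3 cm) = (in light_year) 1.918e-11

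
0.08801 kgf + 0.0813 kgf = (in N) 1.66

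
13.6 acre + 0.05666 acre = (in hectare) 5.527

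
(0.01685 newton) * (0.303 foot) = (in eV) 9.713e+15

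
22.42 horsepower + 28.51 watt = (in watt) 1.675e+04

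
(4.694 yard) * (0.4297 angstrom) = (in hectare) 1.844e-14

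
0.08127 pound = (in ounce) 1.3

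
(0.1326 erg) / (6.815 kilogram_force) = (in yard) 2.17e-10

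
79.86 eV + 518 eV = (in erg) 9.579e-10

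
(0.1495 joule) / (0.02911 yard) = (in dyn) 5.616e+05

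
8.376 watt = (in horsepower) 0.01123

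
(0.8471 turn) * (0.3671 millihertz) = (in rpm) 0.01866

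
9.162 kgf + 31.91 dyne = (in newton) 89.85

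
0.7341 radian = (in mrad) 734.1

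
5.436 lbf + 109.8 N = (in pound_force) 30.12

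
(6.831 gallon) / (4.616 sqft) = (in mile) 3.747e-05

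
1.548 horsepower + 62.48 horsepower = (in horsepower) 64.03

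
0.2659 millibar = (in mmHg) 0.1994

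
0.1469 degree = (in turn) 0.0004081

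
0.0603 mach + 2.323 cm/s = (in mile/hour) 45.98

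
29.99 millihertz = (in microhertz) 2.999e+04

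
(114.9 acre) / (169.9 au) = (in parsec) 5.929e-25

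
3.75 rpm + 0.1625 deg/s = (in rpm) 3.777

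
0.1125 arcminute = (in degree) 0.001875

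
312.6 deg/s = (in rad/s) 5.456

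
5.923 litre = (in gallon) 1.565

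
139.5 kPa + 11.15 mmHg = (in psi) 20.45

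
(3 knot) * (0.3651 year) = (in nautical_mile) 9595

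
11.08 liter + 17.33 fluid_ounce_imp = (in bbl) 0.07279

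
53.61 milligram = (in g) 0.05361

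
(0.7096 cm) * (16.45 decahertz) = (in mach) 0.003428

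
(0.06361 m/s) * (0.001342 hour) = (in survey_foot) 1.008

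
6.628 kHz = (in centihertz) 6.628e+05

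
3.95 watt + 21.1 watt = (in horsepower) 0.03359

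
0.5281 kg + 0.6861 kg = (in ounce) 42.83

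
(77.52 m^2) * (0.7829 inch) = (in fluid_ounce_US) 5.213e+04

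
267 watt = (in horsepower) 0.3581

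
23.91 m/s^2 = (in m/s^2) 23.91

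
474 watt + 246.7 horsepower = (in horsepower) 247.3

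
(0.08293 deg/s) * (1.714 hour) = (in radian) 8.931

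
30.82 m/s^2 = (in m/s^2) 30.82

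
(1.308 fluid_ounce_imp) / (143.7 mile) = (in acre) 3.971e-14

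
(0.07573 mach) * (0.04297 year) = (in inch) 1.376e+09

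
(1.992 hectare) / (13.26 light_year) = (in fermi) 158.8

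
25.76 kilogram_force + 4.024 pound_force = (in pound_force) 60.82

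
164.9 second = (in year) 5.229e-06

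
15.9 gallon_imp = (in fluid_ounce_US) 2444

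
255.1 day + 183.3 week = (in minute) 2.215e+06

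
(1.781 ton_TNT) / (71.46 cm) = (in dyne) 1.043e+15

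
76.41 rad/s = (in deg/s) 4378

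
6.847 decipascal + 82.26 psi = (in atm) 5.597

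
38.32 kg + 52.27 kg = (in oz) 3195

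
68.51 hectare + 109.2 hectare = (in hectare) 177.7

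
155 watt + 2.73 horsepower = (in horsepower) 2.938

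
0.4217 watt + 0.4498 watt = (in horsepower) 0.001169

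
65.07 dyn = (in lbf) 0.0001463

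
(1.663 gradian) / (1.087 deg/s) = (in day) 1.594e-05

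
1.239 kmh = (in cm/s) 34.42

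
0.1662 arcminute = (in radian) 4.835e-05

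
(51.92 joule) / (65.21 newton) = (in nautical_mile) 0.0004299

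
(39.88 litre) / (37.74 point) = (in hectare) 0.0002995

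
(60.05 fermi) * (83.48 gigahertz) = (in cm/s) 0.5013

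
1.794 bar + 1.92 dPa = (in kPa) 179.4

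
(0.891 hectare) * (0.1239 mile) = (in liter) 1.777e+09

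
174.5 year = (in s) 5.503e+09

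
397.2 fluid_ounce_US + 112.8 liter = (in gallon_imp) 27.4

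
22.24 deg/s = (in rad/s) 0.3882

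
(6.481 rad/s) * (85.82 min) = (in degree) 1.912e+06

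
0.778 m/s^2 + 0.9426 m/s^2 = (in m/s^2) 1.721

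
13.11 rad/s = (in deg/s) 751.1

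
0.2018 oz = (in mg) 5721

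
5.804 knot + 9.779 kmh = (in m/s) 5.702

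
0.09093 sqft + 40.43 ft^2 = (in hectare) 0.0003765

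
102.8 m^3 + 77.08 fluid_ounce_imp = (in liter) 1.028e+05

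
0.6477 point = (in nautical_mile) 1.234e-07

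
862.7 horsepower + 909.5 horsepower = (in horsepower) 1772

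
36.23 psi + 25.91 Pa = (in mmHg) 1874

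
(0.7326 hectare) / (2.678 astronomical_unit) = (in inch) 7.199e-07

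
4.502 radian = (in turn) 0.7165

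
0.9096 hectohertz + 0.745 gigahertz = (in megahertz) 745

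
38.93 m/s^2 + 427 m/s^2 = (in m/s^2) 465.9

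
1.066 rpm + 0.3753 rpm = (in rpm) 1.441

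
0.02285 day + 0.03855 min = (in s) 1977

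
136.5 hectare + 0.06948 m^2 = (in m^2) 1.365e+06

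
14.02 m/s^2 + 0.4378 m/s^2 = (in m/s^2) 14.46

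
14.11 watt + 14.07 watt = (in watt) 28.18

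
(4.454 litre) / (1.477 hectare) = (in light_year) 3.187e-23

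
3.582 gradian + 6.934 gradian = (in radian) 0.1652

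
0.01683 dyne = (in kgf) 1.716e-08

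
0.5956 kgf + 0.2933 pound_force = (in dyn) 7.146e+05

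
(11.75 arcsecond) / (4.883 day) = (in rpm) 1.289e-09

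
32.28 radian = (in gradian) 2055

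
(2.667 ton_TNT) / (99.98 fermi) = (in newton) 1.116e+23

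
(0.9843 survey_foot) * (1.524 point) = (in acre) 3.986e-08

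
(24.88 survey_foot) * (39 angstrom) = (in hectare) 2.958e-12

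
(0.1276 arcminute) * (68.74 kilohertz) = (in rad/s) 2.551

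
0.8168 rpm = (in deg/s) 4.901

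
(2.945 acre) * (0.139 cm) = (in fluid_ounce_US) 5.602e+05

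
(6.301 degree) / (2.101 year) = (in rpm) 1.585e-08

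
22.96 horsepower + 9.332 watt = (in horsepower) 22.97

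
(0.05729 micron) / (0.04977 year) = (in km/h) 1.314e-13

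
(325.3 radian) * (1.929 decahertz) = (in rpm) 5.992e+04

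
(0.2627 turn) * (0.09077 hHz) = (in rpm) 143.1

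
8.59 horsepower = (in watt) 6406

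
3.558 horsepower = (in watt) 2653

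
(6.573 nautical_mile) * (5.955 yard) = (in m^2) 6.629e+04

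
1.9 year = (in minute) 9.986e+05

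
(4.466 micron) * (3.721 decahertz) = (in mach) 4.88e-07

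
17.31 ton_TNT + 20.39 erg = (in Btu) 6.865e+07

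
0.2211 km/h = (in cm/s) 6.142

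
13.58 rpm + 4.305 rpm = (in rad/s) 1.873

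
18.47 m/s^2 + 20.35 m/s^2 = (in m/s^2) 38.82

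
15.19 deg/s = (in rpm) 2.532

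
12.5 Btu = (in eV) 8.231e+22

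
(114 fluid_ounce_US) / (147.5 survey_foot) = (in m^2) 7.499e-05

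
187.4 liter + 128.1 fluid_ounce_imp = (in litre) 191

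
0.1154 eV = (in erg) 1.849e-13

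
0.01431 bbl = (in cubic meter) 0.002275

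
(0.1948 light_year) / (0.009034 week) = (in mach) 9.906e+08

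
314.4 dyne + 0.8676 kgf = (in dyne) 8.511e+05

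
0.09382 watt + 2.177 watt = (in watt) 2.271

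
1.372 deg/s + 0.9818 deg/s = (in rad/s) 0.04108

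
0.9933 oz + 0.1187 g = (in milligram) 2.828e+04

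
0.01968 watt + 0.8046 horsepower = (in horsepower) 0.8046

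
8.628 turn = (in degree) 3106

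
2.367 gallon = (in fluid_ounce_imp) 315.4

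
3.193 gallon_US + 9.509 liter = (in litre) 21.6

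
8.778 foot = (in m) 2.676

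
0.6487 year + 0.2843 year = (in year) 0.933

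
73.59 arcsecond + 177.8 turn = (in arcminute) 3.84e+06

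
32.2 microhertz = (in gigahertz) 3.22e-14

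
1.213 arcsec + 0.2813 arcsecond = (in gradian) 0.0004612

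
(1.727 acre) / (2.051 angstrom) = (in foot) 1.118e+14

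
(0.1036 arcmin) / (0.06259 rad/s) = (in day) 5.573e-09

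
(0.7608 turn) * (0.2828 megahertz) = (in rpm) 1.291e+07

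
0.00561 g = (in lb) 1.237e-05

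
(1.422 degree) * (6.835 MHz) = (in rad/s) 1.696e+05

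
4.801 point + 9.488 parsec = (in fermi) 2.928e+32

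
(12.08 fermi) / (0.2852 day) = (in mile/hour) 1.097e-18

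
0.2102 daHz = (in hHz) 0.02102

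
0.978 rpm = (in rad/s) 0.1024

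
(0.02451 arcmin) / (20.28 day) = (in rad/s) 4.069e-12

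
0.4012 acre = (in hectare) 0.1624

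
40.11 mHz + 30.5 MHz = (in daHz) 3.05e+06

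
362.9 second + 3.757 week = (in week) 3.758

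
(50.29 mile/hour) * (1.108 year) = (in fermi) 7.856e+23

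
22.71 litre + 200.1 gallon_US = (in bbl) 4.907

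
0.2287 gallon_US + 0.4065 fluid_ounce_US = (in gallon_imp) 0.1931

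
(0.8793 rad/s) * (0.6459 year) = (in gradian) 1.14e+09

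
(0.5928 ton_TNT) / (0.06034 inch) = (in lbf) 3.638e+11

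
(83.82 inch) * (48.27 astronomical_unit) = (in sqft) 1.655e+14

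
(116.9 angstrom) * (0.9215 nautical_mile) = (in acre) 4.93e-09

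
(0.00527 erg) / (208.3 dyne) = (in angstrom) 2530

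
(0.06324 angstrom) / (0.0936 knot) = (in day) 1.52e-15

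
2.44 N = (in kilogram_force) 0.2488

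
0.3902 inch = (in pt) 28.09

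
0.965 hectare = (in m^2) 9650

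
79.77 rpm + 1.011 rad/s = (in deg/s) 536.5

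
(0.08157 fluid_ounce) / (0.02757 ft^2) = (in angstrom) 9.418e+06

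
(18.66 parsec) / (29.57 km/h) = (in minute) 1.168e+15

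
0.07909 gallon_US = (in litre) 0.2994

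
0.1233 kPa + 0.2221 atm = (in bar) 0.2263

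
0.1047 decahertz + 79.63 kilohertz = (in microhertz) 7.963e+10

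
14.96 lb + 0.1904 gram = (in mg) 6.786e+06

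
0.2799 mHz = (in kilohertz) 2.799e-07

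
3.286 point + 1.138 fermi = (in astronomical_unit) 7.749e-15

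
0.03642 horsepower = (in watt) 27.16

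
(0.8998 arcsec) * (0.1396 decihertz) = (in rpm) 5.815e-07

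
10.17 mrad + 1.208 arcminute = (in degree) 0.6028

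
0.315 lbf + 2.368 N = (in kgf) 0.3844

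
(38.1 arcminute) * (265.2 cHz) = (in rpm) 0.2807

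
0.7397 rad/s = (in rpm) 7.064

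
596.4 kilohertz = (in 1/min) 3.578e+07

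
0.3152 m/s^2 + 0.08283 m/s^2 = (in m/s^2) 0.398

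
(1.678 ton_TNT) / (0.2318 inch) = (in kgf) 1.216e+11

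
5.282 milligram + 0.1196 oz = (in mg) 3396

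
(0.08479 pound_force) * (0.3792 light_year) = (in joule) 1.353e+15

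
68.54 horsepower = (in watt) 5.111e+04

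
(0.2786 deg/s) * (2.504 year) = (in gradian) 2.444e+07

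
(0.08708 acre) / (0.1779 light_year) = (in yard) 2.29e-13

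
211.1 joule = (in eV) 1.318e+21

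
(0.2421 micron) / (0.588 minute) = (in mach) 2.015e-11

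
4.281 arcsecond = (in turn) 3.303e-06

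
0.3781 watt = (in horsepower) 0.000507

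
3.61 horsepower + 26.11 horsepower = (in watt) 2.216e+04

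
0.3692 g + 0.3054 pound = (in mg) 1.389e+05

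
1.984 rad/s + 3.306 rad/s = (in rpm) 50.52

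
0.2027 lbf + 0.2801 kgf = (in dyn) 3.648e+05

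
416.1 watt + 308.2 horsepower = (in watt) 2.302e+05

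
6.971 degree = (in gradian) 7.746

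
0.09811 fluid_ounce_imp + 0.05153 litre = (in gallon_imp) 0.01195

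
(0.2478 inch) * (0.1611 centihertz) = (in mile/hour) 2.268e-05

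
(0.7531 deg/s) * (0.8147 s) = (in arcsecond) 2209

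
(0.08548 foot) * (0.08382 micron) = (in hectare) 2.184e-13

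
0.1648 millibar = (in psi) 0.00239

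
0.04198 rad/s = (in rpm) 0.4009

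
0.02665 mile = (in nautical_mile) 0.02316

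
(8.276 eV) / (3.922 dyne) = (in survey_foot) 1.109e-13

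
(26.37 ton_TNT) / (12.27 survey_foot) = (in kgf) 3.008e+09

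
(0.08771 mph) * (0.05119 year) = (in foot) 2.077e+05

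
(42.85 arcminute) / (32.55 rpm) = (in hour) 1.016e-06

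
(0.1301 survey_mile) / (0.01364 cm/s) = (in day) 17.77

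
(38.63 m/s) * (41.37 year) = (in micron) 5.04e+16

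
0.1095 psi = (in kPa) 0.755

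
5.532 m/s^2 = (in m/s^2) 5.532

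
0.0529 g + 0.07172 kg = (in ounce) 2.532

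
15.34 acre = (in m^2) 6.208e+04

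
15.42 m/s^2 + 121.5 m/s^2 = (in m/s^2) 136.9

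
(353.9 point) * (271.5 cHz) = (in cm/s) 33.9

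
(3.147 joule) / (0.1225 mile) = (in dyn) 1596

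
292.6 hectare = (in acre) 723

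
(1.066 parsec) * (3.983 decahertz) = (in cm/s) 1.31e+20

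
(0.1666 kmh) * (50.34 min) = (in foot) 458.6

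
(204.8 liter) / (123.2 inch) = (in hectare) 6.545e-06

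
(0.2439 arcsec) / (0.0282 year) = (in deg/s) 7.618e-11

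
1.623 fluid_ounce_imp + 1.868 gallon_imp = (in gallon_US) 2.256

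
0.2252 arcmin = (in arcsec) 13.51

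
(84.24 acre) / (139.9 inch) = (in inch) 3.777e+06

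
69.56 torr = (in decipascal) 9.274e+04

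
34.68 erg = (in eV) 2.165e+13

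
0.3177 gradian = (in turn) 0.0007943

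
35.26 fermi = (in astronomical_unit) 2.357e-25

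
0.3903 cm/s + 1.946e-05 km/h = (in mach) 1.148e-05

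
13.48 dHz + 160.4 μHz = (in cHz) 134.8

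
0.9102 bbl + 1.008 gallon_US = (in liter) 148.5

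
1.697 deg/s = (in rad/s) 0.02962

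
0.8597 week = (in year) 0.01649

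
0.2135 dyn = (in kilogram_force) 2.177e-07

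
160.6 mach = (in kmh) 1.969e+05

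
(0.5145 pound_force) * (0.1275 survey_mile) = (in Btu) 0.4451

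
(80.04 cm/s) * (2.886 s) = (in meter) 2.31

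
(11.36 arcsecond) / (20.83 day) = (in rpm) 2.922e-10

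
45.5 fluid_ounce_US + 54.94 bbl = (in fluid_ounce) 2.954e+05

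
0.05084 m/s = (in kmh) 0.183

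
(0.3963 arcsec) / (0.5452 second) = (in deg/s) 0.0002019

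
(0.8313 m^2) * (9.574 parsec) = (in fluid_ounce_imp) 8.643e+21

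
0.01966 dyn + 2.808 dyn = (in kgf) 2.883e-06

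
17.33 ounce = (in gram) 491.3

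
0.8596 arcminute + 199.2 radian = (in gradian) 1.268e+04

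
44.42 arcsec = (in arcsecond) 44.42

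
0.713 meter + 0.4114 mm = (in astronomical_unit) 4.769e-12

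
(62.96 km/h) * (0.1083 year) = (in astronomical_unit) 0.0003993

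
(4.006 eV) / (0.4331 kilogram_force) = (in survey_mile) 9.39e-23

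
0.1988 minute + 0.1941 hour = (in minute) 11.84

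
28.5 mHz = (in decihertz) 0.285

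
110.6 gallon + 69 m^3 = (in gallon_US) 1.834e+04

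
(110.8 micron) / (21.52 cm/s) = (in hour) 1.43e-07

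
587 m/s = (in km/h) 2113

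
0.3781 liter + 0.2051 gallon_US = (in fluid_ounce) 39.04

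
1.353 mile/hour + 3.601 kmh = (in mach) 0.004714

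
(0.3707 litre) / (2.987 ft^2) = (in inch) 0.05259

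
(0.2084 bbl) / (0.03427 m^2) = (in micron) 9.668e+05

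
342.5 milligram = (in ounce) 0.01208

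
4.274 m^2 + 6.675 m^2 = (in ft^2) 117.9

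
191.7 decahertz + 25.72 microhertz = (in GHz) 1.917e-06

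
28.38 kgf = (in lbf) 62.57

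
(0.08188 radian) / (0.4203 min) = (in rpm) 0.03101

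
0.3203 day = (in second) 2.767e+04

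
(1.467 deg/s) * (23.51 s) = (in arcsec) 1.242e+05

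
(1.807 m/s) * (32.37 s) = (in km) 0.05849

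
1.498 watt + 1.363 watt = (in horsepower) 0.003837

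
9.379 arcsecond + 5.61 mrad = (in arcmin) 19.44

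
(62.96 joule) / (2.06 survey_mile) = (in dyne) 1899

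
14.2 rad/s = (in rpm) 135.6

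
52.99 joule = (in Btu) 0.05022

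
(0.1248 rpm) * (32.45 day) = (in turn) 5832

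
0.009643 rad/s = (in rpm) 0.09208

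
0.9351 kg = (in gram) 935.1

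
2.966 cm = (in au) 1.983e-13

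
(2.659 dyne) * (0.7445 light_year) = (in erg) 1.873e+18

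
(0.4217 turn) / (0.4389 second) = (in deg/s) 345.9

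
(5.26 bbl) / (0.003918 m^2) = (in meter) 213.4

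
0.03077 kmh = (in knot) 0.01661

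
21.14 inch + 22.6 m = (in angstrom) 2.314e+11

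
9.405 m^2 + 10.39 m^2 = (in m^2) 19.8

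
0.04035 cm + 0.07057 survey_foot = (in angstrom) 2.191e+08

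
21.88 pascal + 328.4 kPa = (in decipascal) 3.284e+06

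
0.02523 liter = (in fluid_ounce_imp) 0.888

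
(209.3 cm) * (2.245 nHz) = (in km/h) 1.692e-08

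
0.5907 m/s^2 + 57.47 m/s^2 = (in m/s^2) 58.06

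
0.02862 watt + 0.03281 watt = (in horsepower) 8.238e-05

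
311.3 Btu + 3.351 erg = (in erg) 3.284e+12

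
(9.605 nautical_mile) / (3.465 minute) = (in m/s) 85.56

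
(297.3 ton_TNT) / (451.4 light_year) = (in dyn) 0.02913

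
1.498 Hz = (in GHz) 1.498e-09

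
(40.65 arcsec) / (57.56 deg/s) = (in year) 6.221e-12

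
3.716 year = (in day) 1356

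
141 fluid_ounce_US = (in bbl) 0.02623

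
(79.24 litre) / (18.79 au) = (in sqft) 3.034e-13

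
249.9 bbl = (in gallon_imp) 8740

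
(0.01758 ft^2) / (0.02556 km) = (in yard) 6.988e-05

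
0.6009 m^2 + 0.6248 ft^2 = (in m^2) 0.6589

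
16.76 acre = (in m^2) 6.783e+04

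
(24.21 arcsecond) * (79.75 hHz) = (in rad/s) 0.9361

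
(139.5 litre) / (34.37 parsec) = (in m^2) 1.315e-19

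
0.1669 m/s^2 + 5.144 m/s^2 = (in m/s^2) 5.311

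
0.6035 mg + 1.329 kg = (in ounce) 46.88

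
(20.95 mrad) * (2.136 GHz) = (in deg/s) 2.564e+09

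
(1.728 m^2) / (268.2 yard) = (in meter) 0.007046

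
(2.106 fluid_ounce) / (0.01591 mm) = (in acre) 0.0009673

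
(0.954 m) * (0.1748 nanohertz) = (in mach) 4.897e-13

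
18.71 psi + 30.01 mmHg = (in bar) 1.33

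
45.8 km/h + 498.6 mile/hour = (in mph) 527.1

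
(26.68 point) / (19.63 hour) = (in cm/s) 1.332e-05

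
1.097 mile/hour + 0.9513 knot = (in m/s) 0.9798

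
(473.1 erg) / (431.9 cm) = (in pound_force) 2.463e-06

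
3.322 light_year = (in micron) 3.143e+22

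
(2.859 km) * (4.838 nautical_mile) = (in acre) 6330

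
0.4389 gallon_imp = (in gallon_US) 0.5271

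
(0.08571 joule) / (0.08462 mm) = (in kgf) 103.3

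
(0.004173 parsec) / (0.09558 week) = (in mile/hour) 4.983e+09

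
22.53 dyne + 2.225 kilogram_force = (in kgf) 2.225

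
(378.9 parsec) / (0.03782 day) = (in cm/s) 3.578e+17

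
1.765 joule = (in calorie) 0.4218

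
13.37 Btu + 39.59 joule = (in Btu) 13.41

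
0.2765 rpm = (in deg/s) 1.659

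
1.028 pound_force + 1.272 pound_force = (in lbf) 2.3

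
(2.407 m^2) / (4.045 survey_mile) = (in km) 3.697e-07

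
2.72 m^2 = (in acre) 0.0006721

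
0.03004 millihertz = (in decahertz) 3.004e-06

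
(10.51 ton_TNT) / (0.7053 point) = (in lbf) 3.973e+13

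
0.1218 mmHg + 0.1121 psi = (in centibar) 0.7891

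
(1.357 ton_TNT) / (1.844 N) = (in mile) 1.913e+06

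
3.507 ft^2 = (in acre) 8.051e-05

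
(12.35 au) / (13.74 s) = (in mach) 3.949e+08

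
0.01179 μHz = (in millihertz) 1.179e-05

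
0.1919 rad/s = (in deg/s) 11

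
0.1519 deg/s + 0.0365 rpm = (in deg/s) 0.3709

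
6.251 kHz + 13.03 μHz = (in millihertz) 6.251e+06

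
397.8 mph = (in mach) 0.5223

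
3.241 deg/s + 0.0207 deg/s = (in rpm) 0.5436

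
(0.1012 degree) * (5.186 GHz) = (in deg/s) 5.248e+08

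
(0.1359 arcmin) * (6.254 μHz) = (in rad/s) 2.472e-10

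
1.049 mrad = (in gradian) 0.06678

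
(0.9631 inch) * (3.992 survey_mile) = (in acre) 0.03884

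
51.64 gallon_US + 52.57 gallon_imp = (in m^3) 0.4345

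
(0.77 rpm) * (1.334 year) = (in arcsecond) 6.997e+11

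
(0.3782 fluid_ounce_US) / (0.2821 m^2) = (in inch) 0.001561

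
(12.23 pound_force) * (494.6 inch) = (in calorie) 163.3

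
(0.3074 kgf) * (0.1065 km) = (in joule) 321.1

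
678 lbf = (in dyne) 3.016e+08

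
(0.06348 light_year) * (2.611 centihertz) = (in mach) 4.605e+10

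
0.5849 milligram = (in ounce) 2.063e-05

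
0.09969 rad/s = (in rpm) 0.952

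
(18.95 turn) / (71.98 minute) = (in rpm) 0.2633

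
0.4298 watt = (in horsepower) 0.0005764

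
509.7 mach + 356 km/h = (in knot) 3.376e+05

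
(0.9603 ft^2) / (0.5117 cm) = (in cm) 1743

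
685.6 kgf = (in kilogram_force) 685.6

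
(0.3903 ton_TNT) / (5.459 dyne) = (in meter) 2.991e+13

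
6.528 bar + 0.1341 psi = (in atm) 6.452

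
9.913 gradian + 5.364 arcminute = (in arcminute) 540.7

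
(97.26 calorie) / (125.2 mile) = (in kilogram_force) 0.0002059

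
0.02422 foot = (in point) 20.93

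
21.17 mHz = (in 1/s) 0.02117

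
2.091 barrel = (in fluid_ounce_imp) 1.17e+04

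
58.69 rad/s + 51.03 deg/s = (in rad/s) 59.58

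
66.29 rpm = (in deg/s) 397.7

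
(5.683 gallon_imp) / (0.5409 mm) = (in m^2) 47.76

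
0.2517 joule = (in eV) 1.571e+18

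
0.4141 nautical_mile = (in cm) 7.669e+04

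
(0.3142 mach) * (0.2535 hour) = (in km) 97.63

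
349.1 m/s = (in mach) 1.025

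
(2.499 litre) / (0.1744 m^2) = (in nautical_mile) 7.737e-06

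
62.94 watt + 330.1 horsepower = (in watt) 2.462e+05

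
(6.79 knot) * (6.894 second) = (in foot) 79.01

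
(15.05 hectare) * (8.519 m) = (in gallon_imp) 2.82e+08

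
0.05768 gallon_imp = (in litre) 0.2622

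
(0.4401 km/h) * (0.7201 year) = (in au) 1.856e-05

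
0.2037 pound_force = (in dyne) 9.061e+04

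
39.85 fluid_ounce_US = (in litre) 1.179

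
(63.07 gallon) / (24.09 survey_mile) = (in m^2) 6.158e-06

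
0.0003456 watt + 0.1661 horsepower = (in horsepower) 0.1661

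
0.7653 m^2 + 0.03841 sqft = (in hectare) 7.689e-05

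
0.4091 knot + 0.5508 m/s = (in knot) 1.48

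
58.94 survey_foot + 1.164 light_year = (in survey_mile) 6.843e+12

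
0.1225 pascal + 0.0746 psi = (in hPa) 5.145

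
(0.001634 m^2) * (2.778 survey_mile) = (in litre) 7305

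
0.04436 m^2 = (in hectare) 4.436e-06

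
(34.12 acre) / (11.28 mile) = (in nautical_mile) 0.004107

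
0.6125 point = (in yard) 0.0002363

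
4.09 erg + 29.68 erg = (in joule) 3.377e-06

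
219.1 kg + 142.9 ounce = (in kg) 223.2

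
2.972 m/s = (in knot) 5.777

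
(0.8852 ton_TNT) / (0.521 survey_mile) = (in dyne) 4.417e+11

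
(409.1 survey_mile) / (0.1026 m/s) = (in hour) 1782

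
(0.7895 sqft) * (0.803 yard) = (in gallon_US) 14.23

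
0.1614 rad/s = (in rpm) 1.541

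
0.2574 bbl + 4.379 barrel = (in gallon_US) 194.7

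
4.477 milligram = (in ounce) 0.0001579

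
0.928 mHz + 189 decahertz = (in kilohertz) 1.89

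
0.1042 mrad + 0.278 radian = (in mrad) 278.1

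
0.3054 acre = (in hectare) 0.1236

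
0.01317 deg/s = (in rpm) 0.002195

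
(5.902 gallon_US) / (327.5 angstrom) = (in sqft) 7.343e+06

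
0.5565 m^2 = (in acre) 0.0001375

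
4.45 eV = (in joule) 7.13e-19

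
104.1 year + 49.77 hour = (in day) 3.8e+04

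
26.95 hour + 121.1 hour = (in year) 0.0169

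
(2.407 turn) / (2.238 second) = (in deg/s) 387.2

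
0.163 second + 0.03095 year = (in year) 0.03095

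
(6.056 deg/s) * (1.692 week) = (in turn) 1.721e+04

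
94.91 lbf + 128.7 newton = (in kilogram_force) 56.17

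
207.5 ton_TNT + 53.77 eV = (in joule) 8.682e+11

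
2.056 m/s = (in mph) 4.599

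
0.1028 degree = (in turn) 0.0002856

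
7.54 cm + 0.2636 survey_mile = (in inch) 1.67e+04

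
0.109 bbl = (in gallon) 4.578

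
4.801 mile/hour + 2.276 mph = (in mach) 0.009291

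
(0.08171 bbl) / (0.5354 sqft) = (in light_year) 2.761e-17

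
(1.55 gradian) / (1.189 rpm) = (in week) 3.233e-07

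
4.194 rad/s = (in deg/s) 240.3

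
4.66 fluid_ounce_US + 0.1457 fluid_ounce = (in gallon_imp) 0.03126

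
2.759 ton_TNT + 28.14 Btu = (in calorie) 2.759e+09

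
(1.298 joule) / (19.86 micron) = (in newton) 6.536e+04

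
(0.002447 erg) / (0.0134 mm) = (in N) 1.826e-05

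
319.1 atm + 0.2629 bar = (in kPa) 3.236e+04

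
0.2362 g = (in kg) 0.0002362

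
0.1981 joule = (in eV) 1.236e+18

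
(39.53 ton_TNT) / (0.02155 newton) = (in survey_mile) 4.769e+09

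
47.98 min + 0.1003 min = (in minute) 48.08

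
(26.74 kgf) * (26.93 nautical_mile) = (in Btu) 1.24e+04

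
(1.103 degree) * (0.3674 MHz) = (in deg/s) 4.052e+05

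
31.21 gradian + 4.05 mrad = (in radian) 0.4943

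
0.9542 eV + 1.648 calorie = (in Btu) 0.006535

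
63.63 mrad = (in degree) 3.646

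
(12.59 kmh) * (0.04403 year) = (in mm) 4.856e+09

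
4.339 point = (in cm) 0.1531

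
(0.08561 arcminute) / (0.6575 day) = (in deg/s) 2.512e-08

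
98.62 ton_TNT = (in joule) 4.126e+11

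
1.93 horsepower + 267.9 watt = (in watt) 1707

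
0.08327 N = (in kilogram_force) 0.008491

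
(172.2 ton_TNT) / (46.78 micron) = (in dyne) 1.54e+21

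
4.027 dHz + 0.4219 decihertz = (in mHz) 444.9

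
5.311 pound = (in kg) 2.409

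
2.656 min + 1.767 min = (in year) 8.415e-06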